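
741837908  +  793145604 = 1534983512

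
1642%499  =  145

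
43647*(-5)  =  -218235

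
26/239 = 26/239=0.11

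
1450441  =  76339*19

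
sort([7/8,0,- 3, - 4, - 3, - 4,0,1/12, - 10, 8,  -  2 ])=[ - 10, - 4, - 4, - 3, - 3 , - 2 , 0,0,  1/12, 7/8,8]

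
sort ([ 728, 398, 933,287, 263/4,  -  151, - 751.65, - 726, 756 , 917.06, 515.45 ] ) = [ - 751.65, - 726,-151,263/4, 287,398,515.45,728 , 756, 917.06,933]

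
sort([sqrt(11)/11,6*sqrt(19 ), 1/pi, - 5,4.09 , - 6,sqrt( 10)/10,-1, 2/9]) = [  -  6, - 5, - 1,  2/9, sqrt( 11)/11, sqrt( 10 ) /10,1/pi, 4.09,6*sqrt( 19)]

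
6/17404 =3/8702 =0.00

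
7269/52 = 7269/52 = 139.79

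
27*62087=1676349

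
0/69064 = 0 = 0.00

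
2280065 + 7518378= 9798443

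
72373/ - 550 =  - 72373/550 =- 131.59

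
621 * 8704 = 5405184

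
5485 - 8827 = -3342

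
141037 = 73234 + 67803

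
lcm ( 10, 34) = 170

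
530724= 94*5646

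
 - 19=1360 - 1379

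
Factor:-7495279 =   -  11^1  *239^1*2851^1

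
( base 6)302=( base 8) 156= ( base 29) 3n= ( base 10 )110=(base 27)42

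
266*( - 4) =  - 1064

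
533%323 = 210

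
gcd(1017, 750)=3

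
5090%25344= 5090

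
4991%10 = 1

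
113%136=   113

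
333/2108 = 333/2108 = 0.16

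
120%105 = 15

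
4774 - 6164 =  - 1390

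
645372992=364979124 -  - 280393868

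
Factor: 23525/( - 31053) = - 3^( - 1 ) *5^2*11^(  -  1) = - 25/33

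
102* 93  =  9486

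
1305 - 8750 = -7445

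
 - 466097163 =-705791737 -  - 239694574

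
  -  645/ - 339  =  1 + 102/113 = 1.90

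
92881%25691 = 15808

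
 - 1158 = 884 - 2042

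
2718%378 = 72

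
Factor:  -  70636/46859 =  - 2^2 * 47^ (  -  1)*997^( - 1)*17659^1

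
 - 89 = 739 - 828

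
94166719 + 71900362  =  166067081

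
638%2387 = 638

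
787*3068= 2414516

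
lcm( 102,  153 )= 306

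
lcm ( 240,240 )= 240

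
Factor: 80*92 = 2^6*5^1*23^1   =  7360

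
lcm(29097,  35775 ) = 2182275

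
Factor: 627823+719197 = 1347020 = 2^2*5^1 * 47^1*1433^1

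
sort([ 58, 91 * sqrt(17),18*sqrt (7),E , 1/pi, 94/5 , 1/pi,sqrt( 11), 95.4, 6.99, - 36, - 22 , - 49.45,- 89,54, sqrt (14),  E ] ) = [ - 89, - 49.45, - 36, - 22,1/pi,1/pi,E, E , sqrt(11), sqrt(14), 6.99, 94/5,18*sqrt(7), 54,58 , 95.4,91*sqrt (17) ] 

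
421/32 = 421/32=13.16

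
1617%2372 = 1617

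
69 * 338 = 23322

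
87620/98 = 43810/49 = 894.08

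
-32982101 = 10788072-43770173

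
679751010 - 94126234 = 585624776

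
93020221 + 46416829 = 139437050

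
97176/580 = 24294/145 = 167.54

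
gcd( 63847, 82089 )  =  9121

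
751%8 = 7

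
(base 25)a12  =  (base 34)5EL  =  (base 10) 6277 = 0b1100010000101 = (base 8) 14205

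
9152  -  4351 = 4801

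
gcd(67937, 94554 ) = 1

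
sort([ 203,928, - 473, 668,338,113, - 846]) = [-846, -473 , 113, 203 , 338,  668,928]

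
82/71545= 2/1745 = 0.00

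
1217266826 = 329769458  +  887497368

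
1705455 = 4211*405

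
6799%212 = 15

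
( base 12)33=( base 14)2b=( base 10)39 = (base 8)47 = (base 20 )1j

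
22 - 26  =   - 4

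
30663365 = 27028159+3635206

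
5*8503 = 42515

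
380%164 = 52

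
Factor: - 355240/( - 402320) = 2^(  -  1)*47^( - 1)*83^1 = 83/94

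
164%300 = 164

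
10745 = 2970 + 7775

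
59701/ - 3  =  -59701/3 =- 19900.33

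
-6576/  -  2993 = 2 + 590/2993 =2.20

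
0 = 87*0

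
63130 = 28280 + 34850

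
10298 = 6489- - 3809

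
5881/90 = 65+31/90 = 65.34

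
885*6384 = 5649840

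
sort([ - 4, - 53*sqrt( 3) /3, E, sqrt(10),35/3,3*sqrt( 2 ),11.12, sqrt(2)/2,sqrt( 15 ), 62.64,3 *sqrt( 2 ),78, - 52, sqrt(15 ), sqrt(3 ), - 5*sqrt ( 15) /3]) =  [ - 52,  -  53* sqrt( 3) /3, - 5 * sqrt(15) /3, - 4 , sqrt( 2)/2, sqrt (3),E, sqrt ( 10), sqrt( 15),sqrt( 15 ),3*sqrt ( 2 ),3*sqrt ( 2 ),11.12,35/3, 62.64,78 ]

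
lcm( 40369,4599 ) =363321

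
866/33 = 866/33 = 26.24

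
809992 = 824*983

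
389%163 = 63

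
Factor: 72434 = 2^1*36217^1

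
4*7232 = 28928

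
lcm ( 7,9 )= 63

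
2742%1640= 1102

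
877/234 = 877/234 = 3.75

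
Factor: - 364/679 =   -  2^2*13^1*97^( - 1 ) = - 52/97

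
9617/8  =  1202 + 1/8 =1202.12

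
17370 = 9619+7751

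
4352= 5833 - 1481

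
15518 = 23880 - 8362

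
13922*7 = 97454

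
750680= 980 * 766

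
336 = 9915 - 9579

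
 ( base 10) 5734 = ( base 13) 27C1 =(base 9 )7771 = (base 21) d01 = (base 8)13146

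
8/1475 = 8/1475=0.01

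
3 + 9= 12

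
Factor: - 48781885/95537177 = -5^1*73^1*133649^1*95537177^( - 1 )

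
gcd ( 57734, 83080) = 2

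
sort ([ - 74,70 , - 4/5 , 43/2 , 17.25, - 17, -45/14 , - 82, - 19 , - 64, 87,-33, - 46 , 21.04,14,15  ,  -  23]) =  [-82,-74,-64,-46, - 33, - 23,  -  19,  -  17, - 45/14,-4/5, 14, 15, 17.25,21.04,43/2,70,87] 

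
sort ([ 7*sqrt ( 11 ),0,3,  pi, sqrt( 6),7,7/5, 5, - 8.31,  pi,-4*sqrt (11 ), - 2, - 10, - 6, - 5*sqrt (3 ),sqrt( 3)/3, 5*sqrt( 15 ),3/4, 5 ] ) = [-4*sqrt(  11 ),-10,  -  5*sqrt(3 ), - 8.31, - 6, - 2,0,sqrt( 3) /3, 3/4,7/5  ,  sqrt (6 ) , 3,  pi,pi , 5, 5, 7,  5*sqrt (15 ), 7*sqrt(11 ) ]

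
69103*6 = 414618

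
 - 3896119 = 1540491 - 5436610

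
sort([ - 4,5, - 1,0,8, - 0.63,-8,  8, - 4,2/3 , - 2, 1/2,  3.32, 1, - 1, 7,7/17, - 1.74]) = [ - 8, - 4, - 4, - 2,  -  1.74, - 1  , - 1,  -  0.63 , 0,7/17,1/2,2/3, 1,3.32,5, 7, 8 , 8]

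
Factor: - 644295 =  - 3^1 *5^1 * 42953^1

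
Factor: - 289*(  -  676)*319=62321116 = 2^2*11^1*13^2*17^2*29^1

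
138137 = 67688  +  70449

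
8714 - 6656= 2058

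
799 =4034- 3235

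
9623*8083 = 77782709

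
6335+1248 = 7583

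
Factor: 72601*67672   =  2^3*11^1*79^1*769^1*919^1 = 4913054872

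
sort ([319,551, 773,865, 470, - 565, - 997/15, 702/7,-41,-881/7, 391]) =[-565, - 881/7 , - 997/15,-41, 702/7, 319, 391, 470,551, 773, 865]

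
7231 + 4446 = 11677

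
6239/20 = 6239/20 = 311.95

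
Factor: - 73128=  - 2^3*3^1*11^1*277^1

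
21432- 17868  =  3564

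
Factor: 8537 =8537^1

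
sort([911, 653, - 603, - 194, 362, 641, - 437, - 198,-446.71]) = [-603, - 446.71, - 437,-198,-194, 362, 641,653, 911]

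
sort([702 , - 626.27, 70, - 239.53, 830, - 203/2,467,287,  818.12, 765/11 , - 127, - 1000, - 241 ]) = [ - 1000, - 626.27, - 241, - 239.53, - 127, - 203/2 , 765/11,70,  287, 467,702, 818.12,830] 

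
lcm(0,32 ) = 0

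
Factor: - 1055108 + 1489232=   434124 =2^2*3^2*31^1*389^1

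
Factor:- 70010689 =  - 7^1*23^1*434849^1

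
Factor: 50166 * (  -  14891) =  - 2^1 * 3^3*929^1* 14891^1 =- 747021906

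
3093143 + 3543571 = 6636714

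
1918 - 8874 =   -  6956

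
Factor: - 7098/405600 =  - 2^( -4)*5^( - 2 )*7^1  =  - 7/400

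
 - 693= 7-700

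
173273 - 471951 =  - 298678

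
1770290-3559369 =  - 1789079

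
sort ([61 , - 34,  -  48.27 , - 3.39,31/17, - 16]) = [ - 48.27,-34,-16,-3.39, 31/17,61] 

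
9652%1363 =111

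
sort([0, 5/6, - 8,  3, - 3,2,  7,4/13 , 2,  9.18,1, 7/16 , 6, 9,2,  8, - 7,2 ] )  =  [  -  8, - 7, - 3, 0, 4/13,7/16, 5/6,  1,2 , 2,2,  2 , 3, 6,7, 8, 9, 9.18 ] 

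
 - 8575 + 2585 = - 5990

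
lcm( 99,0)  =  0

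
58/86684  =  29/43342 = 0.00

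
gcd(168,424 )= 8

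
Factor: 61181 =193^1*317^1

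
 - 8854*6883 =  - 60942082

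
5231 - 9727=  - 4496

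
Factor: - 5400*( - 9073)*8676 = 2^5*3^5*5^2 * 43^1*211^1*241^1 = 425073679200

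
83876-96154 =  - 12278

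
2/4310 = 1/2155 =0.00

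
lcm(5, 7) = 35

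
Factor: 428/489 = 2^2*3^( - 1 )*107^1*163^(-1)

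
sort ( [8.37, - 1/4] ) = [ - 1/4, 8.37]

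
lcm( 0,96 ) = 0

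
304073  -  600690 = - 296617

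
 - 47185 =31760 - 78945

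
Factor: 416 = 2^5 * 13^1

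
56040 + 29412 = 85452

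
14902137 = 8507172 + 6394965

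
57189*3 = 171567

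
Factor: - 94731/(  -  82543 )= 3^1*7^1 * 13^1*197^( - 1)* 347^1*419^( - 1) 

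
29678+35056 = 64734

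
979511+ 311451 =1290962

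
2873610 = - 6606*(  -  435)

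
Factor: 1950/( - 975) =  - 2^1 = - 2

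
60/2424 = 5/202= 0.02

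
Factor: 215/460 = 2^( - 2 )*23^(-1)*43^1 = 43/92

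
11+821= 832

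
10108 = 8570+1538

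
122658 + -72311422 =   -  72188764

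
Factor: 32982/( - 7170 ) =  -  5^ (-1 )*23^1 = - 23/5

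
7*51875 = 363125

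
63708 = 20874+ 42834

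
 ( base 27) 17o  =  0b1110101110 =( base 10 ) 942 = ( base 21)22i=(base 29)13E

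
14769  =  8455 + 6314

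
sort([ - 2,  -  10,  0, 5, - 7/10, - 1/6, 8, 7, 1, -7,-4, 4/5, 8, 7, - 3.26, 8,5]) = [ - 10, - 7, - 4,-3.26,-2, - 7/10, - 1/6, 0,4/5,1,5 , 5, 7,  7, 8, 8,8]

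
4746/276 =791/46= 17.20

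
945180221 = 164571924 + 780608297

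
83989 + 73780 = 157769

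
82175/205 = 16435/41 = 400.85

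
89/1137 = 89/1137 = 0.08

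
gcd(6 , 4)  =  2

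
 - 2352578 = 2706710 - 5059288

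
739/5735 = 739/5735 =0.13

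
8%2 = 0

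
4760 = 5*952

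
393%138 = 117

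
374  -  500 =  - 126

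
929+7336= 8265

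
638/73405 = 638/73405 = 0.01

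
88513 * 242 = 21420146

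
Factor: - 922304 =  - 2^6  *  14411^1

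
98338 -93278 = 5060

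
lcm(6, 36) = 36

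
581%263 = 55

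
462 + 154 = 616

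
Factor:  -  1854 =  - 2^1*3^2*103^1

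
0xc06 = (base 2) 110000000110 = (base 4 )300012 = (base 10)3078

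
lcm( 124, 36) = 1116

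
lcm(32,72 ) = 288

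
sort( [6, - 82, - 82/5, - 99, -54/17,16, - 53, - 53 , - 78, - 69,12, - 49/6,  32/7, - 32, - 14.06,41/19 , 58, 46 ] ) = [ - 99,-82, - 78, - 69, - 53, - 53, - 32, - 82/5, - 14.06, - 49/6,-54/17, 41/19, 32/7,6,12, 16 , 46, 58]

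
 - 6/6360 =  - 1 + 1059/1060 = - 0.00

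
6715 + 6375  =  13090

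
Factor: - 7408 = - 2^4 *463^1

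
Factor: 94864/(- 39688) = -2^1*7^2 * 41^( - 1 ) =- 98/41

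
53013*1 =53013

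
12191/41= 297 + 14/41 = 297.34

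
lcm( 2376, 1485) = 11880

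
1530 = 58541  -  57011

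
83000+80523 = 163523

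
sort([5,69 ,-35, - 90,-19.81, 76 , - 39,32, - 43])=[-90, - 43,-39 , - 35, - 19.81,5, 32,69, 76 ]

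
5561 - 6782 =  - 1221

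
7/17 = 7/17 = 0.41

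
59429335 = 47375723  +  12053612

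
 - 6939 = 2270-9209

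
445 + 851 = 1296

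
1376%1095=281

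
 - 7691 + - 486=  - 8177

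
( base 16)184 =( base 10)388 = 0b110000100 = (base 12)284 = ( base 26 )EO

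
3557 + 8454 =12011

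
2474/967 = 2+540/967= 2.56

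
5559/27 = 205 + 8/9= 205.89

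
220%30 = 10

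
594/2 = 297 =297.00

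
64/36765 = 64/36765 =0.00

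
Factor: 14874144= 2^5*3^1*41^1*3779^1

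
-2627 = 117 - 2744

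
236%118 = 0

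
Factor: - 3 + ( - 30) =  - 3^1*11^1= - 33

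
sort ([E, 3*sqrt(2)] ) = [ E,3*sqrt(2)]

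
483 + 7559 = 8042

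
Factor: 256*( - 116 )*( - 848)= 25182208= 2^14*29^1*53^1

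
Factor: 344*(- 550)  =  - 189200 = - 2^4*5^2*11^1*43^1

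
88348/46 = 1920 + 14/23=1920.61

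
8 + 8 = 16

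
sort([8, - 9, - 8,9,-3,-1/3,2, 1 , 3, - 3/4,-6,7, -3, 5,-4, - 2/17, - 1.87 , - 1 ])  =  [ - 9, - 8, - 6, - 4, - 3, - 3, - 1.87, - 1, - 3/4,  -  1/3, - 2/17,1,2, 3,  5,7,8,9] 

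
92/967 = 92/967 = 0.10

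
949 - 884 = 65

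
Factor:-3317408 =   -  2^5*103669^1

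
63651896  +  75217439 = 138869335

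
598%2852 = 598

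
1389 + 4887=6276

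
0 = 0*1941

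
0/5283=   0 = 0.00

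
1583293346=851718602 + 731574744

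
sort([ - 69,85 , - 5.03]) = [ - 69, - 5.03,85 ]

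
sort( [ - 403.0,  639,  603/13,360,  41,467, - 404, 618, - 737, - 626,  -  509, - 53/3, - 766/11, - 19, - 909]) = [ - 909, - 737, - 626, - 509 , - 404, - 403.0, - 766/11,  -  19, - 53/3,41 , 603/13,360 , 467,618,639]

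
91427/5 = 18285 + 2/5 = 18285.40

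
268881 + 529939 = 798820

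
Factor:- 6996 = - 2^2*3^1*11^1*53^1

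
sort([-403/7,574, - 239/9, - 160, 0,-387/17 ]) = [ - 160,-403/7,-239/9, - 387/17,0,574 ] 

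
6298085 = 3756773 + 2541312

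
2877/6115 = 2877/6115 = 0.47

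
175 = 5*35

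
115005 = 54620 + 60385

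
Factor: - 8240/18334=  - 40/89 = - 2^3*5^1*89^( - 1)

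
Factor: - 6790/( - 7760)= 7/8 = 2^( - 3 )*7^1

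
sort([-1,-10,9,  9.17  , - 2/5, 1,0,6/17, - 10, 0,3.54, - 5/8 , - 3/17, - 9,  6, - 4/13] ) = [-10, - 10, - 9, - 1,  -  5/8, - 2/5 ,- 4/13, - 3/17,0,  0, 6/17,1,3.54 , 6, 9,9.17]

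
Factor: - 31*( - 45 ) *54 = 75330 = 2^1 * 3^5*5^1*31^1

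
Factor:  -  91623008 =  - 2^5 * 53^1*89^1*607^1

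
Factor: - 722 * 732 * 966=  - 2^4*3^2*7^1*19^2  *  23^1 * 61^1 = -510534864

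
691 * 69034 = 47702494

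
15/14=1  +  1/14 = 1.07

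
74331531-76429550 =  - 2098019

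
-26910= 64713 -91623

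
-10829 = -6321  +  - 4508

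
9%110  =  9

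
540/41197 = 540/41197 = 0.01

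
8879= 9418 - 539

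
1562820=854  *1830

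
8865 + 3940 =12805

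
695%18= 11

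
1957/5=1957/5 = 391.40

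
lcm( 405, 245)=19845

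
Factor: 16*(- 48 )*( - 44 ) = 33792=2^10*3^1*11^1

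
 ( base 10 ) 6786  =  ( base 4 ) 1222002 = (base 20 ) gj6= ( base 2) 1101010000010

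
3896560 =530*7352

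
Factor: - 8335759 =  - 2267^1*3677^1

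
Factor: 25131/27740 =2^( - 2)*3^1*5^( - 1)* 19^( - 1)*73^( - 1)*8377^1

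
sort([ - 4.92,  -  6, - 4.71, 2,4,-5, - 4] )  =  [-6, - 5,  -  4.92,  -  4.71, - 4 , 2, 4 ]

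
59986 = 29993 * 2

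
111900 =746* 150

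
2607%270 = 177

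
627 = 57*11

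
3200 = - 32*(-100 ) 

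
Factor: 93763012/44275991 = 2^2  *7^1*1567^1*2137^1*44275991^(-1 )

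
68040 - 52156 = 15884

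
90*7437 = 669330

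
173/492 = 173/492 = 0.35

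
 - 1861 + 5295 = 3434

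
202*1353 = 273306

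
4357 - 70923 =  - 66566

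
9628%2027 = 1520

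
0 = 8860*0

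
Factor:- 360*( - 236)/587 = 2^5*3^2*5^1*59^1*587^( - 1) = 84960/587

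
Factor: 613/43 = 43^( - 1)*613^1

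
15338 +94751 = 110089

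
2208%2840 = 2208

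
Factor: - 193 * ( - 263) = 50759= 193^1*263^1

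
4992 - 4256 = 736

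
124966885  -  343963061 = -218996176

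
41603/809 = 41603/809 = 51.43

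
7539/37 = 7539/37=203.76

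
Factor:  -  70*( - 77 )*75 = 2^1*3^1  *  5^3*7^2*11^1 = 404250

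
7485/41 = 7485/41 = 182.56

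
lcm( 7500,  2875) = 172500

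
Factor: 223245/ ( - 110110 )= -369/182 =- 2^( - 1)*3^2*7^(- 1)*13^( - 1)*41^1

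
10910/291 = 10910/291 = 37.49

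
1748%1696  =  52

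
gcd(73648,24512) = 16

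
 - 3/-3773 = 3/3773 = 0.00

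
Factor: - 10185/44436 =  - 485/2116 = -  2^( - 2)*5^1 * 23^( - 2 ) * 97^1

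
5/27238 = 5/27238  =  0.00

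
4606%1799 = 1008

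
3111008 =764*4072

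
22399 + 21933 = 44332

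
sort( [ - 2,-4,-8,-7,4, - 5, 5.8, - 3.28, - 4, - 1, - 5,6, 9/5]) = [ - 8, - 7, - 5,  -  5, -4, - 4, - 3.28, - 2, - 1, 9/5, 4,5.8, 6]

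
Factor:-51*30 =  - 1530 =-2^1*3^2*5^1*17^1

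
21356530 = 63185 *338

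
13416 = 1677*8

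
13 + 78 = 91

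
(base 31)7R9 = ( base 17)1938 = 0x1D95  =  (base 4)1312111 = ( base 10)7573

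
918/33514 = 459/16757= 0.03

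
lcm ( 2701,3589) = 261997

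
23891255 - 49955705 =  - 26064450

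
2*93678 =187356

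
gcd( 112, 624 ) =16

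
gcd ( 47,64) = 1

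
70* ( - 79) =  - 5530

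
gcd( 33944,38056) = 8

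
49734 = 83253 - 33519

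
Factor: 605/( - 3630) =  - 1/6 = -2^ (- 1 ) * 3^ ( - 1 )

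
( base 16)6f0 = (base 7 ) 5115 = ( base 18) 58c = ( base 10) 1776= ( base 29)237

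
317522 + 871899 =1189421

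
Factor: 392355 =3^2 * 5^1*8719^1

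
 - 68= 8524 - 8592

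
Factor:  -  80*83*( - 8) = 53120 = 2^7*5^1*83^1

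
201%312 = 201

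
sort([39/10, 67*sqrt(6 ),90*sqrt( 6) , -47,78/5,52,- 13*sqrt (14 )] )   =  [  -  13 * sqrt( 14 ), - 47,39/10,78/5 , 52,  67 * sqrt( 6),90 * sqrt( 6) ]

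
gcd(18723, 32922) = 3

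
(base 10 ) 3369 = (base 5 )101434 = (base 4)310221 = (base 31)3fl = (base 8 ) 6451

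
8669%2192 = 2093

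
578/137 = 578/137 =4.22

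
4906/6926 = 2453/3463 =0.71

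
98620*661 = 65187820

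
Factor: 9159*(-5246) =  - 48048114 = - 2^1*3^1*43^2*61^1*71^1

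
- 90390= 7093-97483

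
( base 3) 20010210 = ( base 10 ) 4476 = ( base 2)1000101111100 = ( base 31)4KC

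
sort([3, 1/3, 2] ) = [ 1/3,2,3]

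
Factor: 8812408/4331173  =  2^3*7^ (  -  1 ) * 239^1 * 419^1*56249^( - 1 ) = 801128/393743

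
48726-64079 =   -  15353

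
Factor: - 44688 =-2^4*3^1*7^2 *19^1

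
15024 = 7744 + 7280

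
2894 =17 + 2877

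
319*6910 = 2204290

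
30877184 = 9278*3328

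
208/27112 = 26/3389 = 0.01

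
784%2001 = 784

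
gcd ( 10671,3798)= 3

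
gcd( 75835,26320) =5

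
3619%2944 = 675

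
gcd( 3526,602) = 86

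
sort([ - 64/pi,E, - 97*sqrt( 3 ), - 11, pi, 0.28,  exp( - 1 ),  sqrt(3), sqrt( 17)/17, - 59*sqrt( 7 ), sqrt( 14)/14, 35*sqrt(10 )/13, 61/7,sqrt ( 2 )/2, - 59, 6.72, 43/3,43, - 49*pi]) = [  -  97*sqrt( 3), -59*sqrt( 7),  -  49*pi,  -  59, - 64/pi, - 11,sqrt(17) /17, sqrt ( 14)/14,0.28,  exp( - 1), sqrt( 2 )/2, sqrt( 3 ),E,pi,  6.72,  35*sqrt( 10)/13, 61/7, 43/3 , 43]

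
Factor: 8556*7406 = 2^3*3^1*7^1*23^3*31^1 = 63365736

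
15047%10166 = 4881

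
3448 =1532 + 1916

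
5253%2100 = 1053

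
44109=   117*377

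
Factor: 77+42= 119  =  7^1 * 17^1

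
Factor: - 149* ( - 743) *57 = 3^1 * 19^1*149^1*743^1 = 6310299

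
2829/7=404 +1/7 = 404.14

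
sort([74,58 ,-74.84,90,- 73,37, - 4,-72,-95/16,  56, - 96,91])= [ - 96,-74.84, - 73, - 72,-95/16,-4, 37, 56, 58,74,90, 91 ]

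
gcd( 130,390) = 130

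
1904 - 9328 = -7424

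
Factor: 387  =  3^2*43^1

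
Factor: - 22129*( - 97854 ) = 2^1*3^1*47^1*347^1*22129^1 = 2165411166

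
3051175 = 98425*31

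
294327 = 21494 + 272833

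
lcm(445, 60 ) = 5340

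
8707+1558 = 10265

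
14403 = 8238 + 6165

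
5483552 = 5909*928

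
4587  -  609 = 3978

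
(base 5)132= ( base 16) 2a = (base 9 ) 46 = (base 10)42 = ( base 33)19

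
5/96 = 5/96=0.05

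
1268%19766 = 1268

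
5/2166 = 5/2166= 0.00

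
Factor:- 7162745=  - 5^1*1432549^1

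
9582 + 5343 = 14925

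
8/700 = 2/175 = 0.01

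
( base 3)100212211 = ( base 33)6KA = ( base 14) 28a8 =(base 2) 1110000100100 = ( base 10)7204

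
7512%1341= 807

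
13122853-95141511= - 82018658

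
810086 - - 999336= 1809422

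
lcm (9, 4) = 36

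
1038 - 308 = 730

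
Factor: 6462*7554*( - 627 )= -30606345396 = - 2^2*3^4 * 11^1*19^1 * 359^1 * 1259^1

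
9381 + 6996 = 16377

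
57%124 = 57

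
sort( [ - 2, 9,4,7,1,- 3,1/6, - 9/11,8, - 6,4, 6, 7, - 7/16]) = [ - 6 ,- 3, - 2,-9/11, - 7/16,  1/6,1,4,  4,6, 7,7, 8, 9] 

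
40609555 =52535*773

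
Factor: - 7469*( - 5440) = 2^6*5^1*7^1*11^1*17^1* 97^1 = 40631360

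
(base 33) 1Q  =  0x3B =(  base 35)1O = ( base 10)59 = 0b111011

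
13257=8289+4968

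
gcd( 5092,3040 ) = 76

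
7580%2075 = 1355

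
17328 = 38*456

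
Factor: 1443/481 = 3 = 3^1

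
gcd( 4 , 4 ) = 4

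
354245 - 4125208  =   - 3770963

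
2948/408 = 737/102= 7.23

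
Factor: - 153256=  - 2^3*19157^1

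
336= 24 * 14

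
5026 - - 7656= 12682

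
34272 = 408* 84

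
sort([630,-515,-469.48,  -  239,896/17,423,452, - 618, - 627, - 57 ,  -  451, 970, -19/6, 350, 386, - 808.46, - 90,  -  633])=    [ - 808.46,-633, - 627,-618, - 515, - 469.48, - 451,  -  239,-90, -57, - 19/6,  896/17, 350,386,423,452,630,  970] 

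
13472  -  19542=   -  6070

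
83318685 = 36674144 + 46644541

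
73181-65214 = 7967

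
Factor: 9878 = 2^1 * 11^1*449^1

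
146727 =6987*21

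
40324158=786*51303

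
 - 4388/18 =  - 2194/9  =  -243.78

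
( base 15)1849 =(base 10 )5244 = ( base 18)G36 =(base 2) 1010001111100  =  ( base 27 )756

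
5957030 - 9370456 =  - 3413426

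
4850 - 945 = 3905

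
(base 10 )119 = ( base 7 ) 230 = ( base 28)47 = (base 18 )6b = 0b1110111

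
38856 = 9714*4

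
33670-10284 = 23386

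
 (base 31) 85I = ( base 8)17265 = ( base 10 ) 7861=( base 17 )1A37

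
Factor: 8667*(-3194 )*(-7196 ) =2^3*3^4*7^1 * 107^1*257^1 * 1597^1 = 199202536008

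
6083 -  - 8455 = 14538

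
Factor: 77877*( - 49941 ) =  - 3^4*17^1 * 31^1*179^1 * 509^1 = - 3889255257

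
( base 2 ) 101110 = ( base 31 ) 1f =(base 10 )46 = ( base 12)3A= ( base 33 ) 1D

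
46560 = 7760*6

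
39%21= 18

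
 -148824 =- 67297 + - 81527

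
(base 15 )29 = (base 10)39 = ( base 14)2B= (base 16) 27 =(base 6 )103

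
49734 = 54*921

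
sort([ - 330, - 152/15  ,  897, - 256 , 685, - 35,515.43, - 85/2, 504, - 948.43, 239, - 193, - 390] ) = [ - 948.43,  -  390, - 330, - 256, - 193, - 85/2, - 35,-152/15,239  ,  504 , 515.43,685, 897 ] 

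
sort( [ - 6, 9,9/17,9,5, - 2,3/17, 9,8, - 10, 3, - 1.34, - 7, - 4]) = [ - 10, - 7, - 6, - 4,  -  2,-1.34,3/17,9/17, 3,5,8,9,9,9] 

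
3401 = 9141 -5740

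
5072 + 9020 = 14092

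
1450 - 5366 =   -  3916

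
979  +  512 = 1491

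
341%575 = 341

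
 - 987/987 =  - 1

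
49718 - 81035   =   - 31317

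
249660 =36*6935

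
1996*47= 93812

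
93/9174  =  31/3058=0.01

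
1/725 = 1/725 = 0.00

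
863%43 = 3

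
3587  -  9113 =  -5526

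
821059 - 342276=478783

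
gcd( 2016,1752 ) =24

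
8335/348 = 8335/348 = 23.95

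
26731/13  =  26731/13= 2056.23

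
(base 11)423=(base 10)509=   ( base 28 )i5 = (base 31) gd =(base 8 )775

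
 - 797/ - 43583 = 797/43583 = 0.02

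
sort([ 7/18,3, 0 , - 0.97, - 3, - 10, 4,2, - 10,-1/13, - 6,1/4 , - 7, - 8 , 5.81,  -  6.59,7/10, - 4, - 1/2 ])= [ - 10, - 10, - 8, - 7, - 6.59,  -  6, - 4, - 3, - 0.97, - 1/2, - 1/13,0, 1/4,  7/18,7/10, 2, 3, 4,5.81 ]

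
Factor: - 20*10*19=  - 2^3*5^2*19^1 = - 3800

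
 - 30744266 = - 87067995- - 56323729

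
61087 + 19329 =80416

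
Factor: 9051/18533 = 21/43 = 3^1*7^1*43^ (-1 ) 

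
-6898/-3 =2299 + 1/3 = 2299.33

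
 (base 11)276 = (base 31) af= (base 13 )1C0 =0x145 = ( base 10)325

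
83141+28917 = 112058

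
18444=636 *29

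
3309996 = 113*29292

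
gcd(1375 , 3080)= 55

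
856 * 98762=84540272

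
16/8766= 8/4383 = 0.00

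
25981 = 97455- 71474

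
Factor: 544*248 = 134912 = 2^8*17^1*31^1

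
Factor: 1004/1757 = 2^2 * 7^( - 1) = 4/7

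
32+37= 69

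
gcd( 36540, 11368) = 812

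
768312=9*85368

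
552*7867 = 4342584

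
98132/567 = 98132/567  =  173.07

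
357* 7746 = 2765322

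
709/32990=709/32990  =  0.02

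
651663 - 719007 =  - 67344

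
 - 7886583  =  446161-8332744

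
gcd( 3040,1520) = 1520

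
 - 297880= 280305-578185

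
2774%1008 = 758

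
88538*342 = 30279996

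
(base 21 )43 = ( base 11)7a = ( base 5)322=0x57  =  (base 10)87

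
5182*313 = 1621966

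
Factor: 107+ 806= 913 = 11^1*83^1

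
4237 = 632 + 3605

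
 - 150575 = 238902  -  389477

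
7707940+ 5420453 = 13128393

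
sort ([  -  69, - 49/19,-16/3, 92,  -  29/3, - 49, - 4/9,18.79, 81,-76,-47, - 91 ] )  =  [ - 91, - 76,-69 ,-49, - 47,  -  29/3,- 16/3, - 49/19,  -  4/9,18.79,  81, 92]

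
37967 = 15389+22578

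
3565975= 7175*497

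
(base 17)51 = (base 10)86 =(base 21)42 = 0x56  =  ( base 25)3b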